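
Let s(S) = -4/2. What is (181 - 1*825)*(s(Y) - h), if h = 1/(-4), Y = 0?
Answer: 1127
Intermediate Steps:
s(S) = -2 (s(S) = -4*½ = -2)
h = -¼ ≈ -0.25000
(181 - 1*825)*(s(Y) - h) = (181 - 1*825)*(-2 - 1*(-¼)) = (181 - 825)*(-2 + ¼) = -644*(-7/4) = 1127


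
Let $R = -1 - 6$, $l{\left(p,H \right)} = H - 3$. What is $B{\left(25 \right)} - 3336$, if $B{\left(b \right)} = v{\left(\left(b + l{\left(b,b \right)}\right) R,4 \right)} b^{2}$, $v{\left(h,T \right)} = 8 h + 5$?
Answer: $-1645211$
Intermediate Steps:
$l{\left(p,H \right)} = -3 + H$
$R = -7$ ($R = -1 - 6 = -7$)
$v{\left(h,T \right)} = 5 + 8 h$
$B{\left(b \right)} = b^{2} \left(173 - 112 b\right)$ ($B{\left(b \right)} = \left(5 + 8 \left(b + \left(-3 + b\right)\right) \left(-7\right)\right) b^{2} = \left(5 + 8 \left(-3 + 2 b\right) \left(-7\right)\right) b^{2} = \left(5 + 8 \left(21 - 14 b\right)\right) b^{2} = \left(5 - \left(-168 + 112 b\right)\right) b^{2} = \left(173 - 112 b\right) b^{2} = b^{2} \left(173 - 112 b\right)$)
$B{\left(25 \right)} - 3336 = 25^{2} \left(173 - 2800\right) - 3336 = 625 \left(173 - 2800\right) - 3336 = 625 \left(-2627\right) - 3336 = -1641875 - 3336 = -1645211$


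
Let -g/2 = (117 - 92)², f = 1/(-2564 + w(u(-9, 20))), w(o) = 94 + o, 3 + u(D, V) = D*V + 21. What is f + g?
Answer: -3290001/2632 ≈ -1250.0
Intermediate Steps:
u(D, V) = 18 + D*V (u(D, V) = -3 + (D*V + 21) = -3 + (21 + D*V) = 18 + D*V)
f = -1/2632 (f = 1/(-2564 + (94 + (18 - 9*20))) = 1/(-2564 + (94 + (18 - 180))) = 1/(-2564 + (94 - 162)) = 1/(-2564 - 68) = 1/(-2632) = -1/2632 ≈ -0.00037994)
g = -1250 (g = -2*(117 - 92)² = -2*25² = -2*625 = -1250)
f + g = -1/2632 - 1250 = -3290001/2632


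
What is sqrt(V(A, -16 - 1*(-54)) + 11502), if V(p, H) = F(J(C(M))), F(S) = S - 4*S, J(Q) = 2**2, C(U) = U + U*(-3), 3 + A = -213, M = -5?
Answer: sqrt(11490) ≈ 107.19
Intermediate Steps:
A = -216 (A = -3 - 213 = -216)
C(U) = -2*U (C(U) = U - 3*U = -2*U)
J(Q) = 4
F(S) = -3*S
V(p, H) = -12 (V(p, H) = -3*4 = -12)
sqrt(V(A, -16 - 1*(-54)) + 11502) = sqrt(-12 + 11502) = sqrt(11490)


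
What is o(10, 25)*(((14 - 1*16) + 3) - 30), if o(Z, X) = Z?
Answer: -290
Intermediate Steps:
o(10, 25)*(((14 - 1*16) + 3) - 30) = 10*(((14 - 1*16) + 3) - 30) = 10*(((14 - 16) + 3) - 30) = 10*((-2 + 3) - 30) = 10*(1 - 30) = 10*(-29) = -290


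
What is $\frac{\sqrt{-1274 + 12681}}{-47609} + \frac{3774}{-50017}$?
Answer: $- \frac{3774}{50017} - \frac{\sqrt{11407}}{47609} \approx -0.077698$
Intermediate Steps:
$\frac{\sqrt{-1274 + 12681}}{-47609} + \frac{3774}{-50017} = \sqrt{11407} \left(- \frac{1}{47609}\right) + 3774 \left(- \frac{1}{50017}\right) = - \frac{\sqrt{11407}}{47609} - \frac{3774}{50017} = - \frac{3774}{50017} - \frac{\sqrt{11407}}{47609}$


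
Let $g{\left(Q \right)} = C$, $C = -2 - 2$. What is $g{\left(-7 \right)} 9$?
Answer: $-36$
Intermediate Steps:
$C = -4$
$g{\left(Q \right)} = -4$
$g{\left(-7 \right)} 9 = \left(-4\right) 9 = -36$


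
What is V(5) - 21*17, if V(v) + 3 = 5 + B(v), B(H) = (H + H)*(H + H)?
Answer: -255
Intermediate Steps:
B(H) = 4*H² (B(H) = (2*H)*(2*H) = 4*H²)
V(v) = 2 + 4*v² (V(v) = -3 + (5 + 4*v²) = 2 + 4*v²)
V(5) - 21*17 = (2 + 4*5²) - 21*17 = (2 + 4*25) - 357 = (2 + 100) - 357 = 102 - 357 = -255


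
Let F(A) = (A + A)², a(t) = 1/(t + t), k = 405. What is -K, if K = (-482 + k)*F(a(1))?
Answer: 77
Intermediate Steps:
a(t) = 1/(2*t)
F(A) = 4*A² (F(A) = (2*A)² = 4*A²)
K = -77 (K = (-482 + 405)*(4*((½)/1)²) = -308*((½)*1)² = -308*(½)² = -308/4 = -77*1 = -77)
-K = -1*(-77) = 77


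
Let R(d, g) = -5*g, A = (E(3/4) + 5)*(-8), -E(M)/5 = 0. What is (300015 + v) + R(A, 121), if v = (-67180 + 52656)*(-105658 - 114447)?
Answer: 3197104430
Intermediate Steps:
E(M) = 0 (E(M) = -5*0 = 0)
A = -40 (A = (0 + 5)*(-8) = 5*(-8) = -40)
v = 3196805020 (v = -14524*(-220105) = 3196805020)
(300015 + v) + R(A, 121) = (300015 + 3196805020) - 5*121 = 3197105035 - 605 = 3197104430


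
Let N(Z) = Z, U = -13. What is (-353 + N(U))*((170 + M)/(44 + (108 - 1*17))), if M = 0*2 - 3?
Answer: -20374/45 ≈ -452.76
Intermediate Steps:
M = -3 (M = 0 - 3 = -3)
(-353 + N(U))*((170 + M)/(44 + (108 - 1*17))) = (-353 - 13)*((170 - 3)/(44 + (108 - 1*17))) = -61122/(44 + (108 - 17)) = -61122/(44 + 91) = -61122/135 = -366*167/135 = -20374/45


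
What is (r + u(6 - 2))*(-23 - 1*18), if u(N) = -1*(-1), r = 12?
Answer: -533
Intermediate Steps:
u(N) = 1
(r + u(6 - 2))*(-23 - 1*18) = (12 + 1)*(-23 - 1*18) = 13*(-23 - 18) = 13*(-41) = -533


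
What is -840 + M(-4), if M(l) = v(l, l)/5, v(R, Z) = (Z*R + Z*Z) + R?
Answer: -4172/5 ≈ -834.40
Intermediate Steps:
v(R, Z) = R + Z**2 + R*Z (v(R, Z) = (R*Z + Z**2) + R = (Z**2 + R*Z) + R = R + Z**2 + R*Z)
M(l) = l/5 + 2*l**2/5 (M(l) = (l + l**2 + l*l)/5 = (l + l**2 + l**2)*(1/5) = (l + 2*l**2)*(1/5) = l/5 + 2*l**2/5)
-840 + M(-4) = -840 + (1/5)*(-4)*(1 + 2*(-4)) = -840 + (1/5)*(-4)*(1 - 8) = -840 + (1/5)*(-4)*(-7) = -840 + 28/5 = -4172/5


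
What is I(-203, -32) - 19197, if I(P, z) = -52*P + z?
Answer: -8673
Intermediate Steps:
I(P, z) = z - 52*P
I(-203, -32) - 19197 = (-32 - 52*(-203)) - 19197 = (-32 + 10556) - 19197 = 10524 - 19197 = -8673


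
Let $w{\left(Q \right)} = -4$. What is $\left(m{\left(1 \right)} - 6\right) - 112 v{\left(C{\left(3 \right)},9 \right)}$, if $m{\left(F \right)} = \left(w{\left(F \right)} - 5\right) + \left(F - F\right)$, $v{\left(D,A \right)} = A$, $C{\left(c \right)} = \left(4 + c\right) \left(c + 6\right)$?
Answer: $-1023$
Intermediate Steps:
$C{\left(c \right)} = \left(4 + c\right) \left(6 + c\right)$
$m{\left(F \right)} = -9$ ($m{\left(F \right)} = \left(-4 - 5\right) + \left(F - F\right) = -9 + 0 = -9$)
$\left(m{\left(1 \right)} - 6\right) - 112 v{\left(C{\left(3 \right)},9 \right)} = \left(-9 - 6\right) - 1008 = -15 - 1008 = -1023$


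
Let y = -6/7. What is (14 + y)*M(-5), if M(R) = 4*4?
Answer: 1472/7 ≈ 210.29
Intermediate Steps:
M(R) = 16
y = -6/7 (y = -6*⅐ = -6/7 ≈ -0.85714)
(14 + y)*M(-5) = (14 - 6/7)*16 = (92/7)*16 = 1472/7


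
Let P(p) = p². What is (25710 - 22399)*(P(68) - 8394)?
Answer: -12482470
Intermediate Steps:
(25710 - 22399)*(P(68) - 8394) = (25710 - 22399)*(68² - 8394) = 3311*(4624 - 8394) = 3311*(-3770) = -12482470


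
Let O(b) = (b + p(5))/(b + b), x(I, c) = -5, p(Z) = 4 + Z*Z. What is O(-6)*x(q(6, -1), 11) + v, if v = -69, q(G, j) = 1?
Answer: -713/12 ≈ -59.417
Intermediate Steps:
p(Z) = 4 + Z²
O(b) = (29 + b)/(2*b) (O(b) = (b + (4 + 5²))/(b + b) = (b + (4 + 25))/((2*b)) = (b + 29)*(1/(2*b)) = (29 + b)*(1/(2*b)) = (29 + b)/(2*b))
O(-6)*x(q(6, -1), 11) + v = ((½)*(29 - 6)/(-6))*(-5) - 69 = ((½)*(-⅙)*23)*(-5) - 69 = -23/12*(-5) - 69 = 115/12 - 69 = -713/12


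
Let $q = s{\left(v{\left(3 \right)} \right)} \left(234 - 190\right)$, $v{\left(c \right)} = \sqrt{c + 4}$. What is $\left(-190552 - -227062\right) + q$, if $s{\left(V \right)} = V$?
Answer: $36510 + 44 \sqrt{7} \approx 36626.0$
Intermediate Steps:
$v{\left(c \right)} = \sqrt{4 + c}$
$q = 44 \sqrt{7}$ ($q = \sqrt{4 + 3} \left(234 - 190\right) = \sqrt{7} \cdot 44 = 44 \sqrt{7} \approx 116.41$)
$\left(-190552 - -227062\right) + q = \left(-190552 - -227062\right) + 44 \sqrt{7} = \left(-190552 + 227062\right) + 44 \sqrt{7} = 36510 + 44 \sqrt{7}$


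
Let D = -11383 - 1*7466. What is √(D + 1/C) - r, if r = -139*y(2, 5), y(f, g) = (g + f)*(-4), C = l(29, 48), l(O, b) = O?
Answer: -3892 + 2*I*√3962995/29 ≈ -3892.0 + 137.29*I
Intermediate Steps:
D = -18849 (D = -11383 - 7466 = -18849)
C = 29
y(f, g) = -4*f - 4*g (y(f, g) = (f + g)*(-4) = -4*f - 4*g)
r = 3892 (r = -139*(-4*2 - 4*5) = -139*(-8 - 20) = -139*(-28) = 3892)
√(D + 1/C) - r = √(-18849 + 1/29) - 1*3892 = √(-18849 + 1/29) - 3892 = √(-546620/29) - 3892 = 2*I*√3962995/29 - 3892 = -3892 + 2*I*√3962995/29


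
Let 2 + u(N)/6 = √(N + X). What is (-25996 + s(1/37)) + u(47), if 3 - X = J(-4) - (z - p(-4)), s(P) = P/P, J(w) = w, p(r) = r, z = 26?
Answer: -26007 + 12*√21 ≈ -25952.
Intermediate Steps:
s(P) = 1
X = 37 (X = 3 - (-4 - (26 - 1*(-4))) = 3 - (-4 - (26 + 4)) = 3 - (-4 - 1*30) = 3 - (-4 - 30) = 3 - 1*(-34) = 3 + 34 = 37)
u(N) = -12 + 6*√(37 + N) (u(N) = -12 + 6*√(N + 37) = -12 + 6*√(37 + N))
(-25996 + s(1/37)) + u(47) = (-25996 + 1) + (-12 + 6*√(37 + 47)) = -25995 + (-12 + 6*√84) = -25995 + (-12 + 6*(2*√21)) = -25995 + (-12 + 12*√21) = -26007 + 12*√21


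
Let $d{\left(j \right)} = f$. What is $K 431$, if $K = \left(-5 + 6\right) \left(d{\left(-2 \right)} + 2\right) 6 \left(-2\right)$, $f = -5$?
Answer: $15516$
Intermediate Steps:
$d{\left(j \right)} = -5$
$K = 36$ ($K = \left(-5 + 6\right) \left(-5 + 2\right) 6 \left(-2\right) = 1 \left(-3\right) 6 \left(-2\right) = \left(-3\right) 6 \left(-2\right) = \left(-18\right) \left(-2\right) = 36$)
$K 431 = 36 \cdot 431 = 15516$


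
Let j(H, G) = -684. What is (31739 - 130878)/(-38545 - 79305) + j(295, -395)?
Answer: -80510261/117850 ≈ -683.16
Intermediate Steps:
(31739 - 130878)/(-38545 - 79305) + j(295, -395) = (31739 - 130878)/(-38545 - 79305) - 684 = -99139/(-117850) - 684 = -99139*(-1/117850) - 684 = 99139/117850 - 684 = -80510261/117850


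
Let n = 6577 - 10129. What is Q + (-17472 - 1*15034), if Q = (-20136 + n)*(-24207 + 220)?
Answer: 568171550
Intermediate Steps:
n = -3552
Q = 568204056 (Q = (-20136 - 3552)*(-24207 + 220) = -23688*(-23987) = 568204056)
Q + (-17472 - 1*15034) = 568204056 + (-17472 - 1*15034) = 568204056 + (-17472 - 15034) = 568204056 - 32506 = 568171550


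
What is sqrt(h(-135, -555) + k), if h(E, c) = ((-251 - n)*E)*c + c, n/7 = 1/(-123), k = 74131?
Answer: I*sqrt(31482331094)/41 ≈ 4327.6*I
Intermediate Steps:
n = -7/123 (n = 7/(-123) = 7*(-1/123) = -7/123 ≈ -0.056911)
h(E, c) = c - 30866*E*c/123 (h(E, c) = ((-251 - 1*(-7/123))*E)*c + c = ((-251 + 7/123)*E)*c + c = (-30866*E/123)*c + c = -30866*E*c/123 + c = c - 30866*E*c/123)
sqrt(h(-135, -555) + k) = sqrt((1/123)*(-555)*(123 - 30866*(-135)) + 74131) = sqrt((1/123)*(-555)*(123 + 4166910) + 74131) = sqrt((1/123)*(-555)*4167033 + 74131) = sqrt(-770901105/41 + 74131) = sqrt(-767861734/41) = I*sqrt(31482331094)/41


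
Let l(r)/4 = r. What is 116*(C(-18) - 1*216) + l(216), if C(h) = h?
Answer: -26280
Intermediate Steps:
l(r) = 4*r
116*(C(-18) - 1*216) + l(216) = 116*(-18 - 1*216) + 4*216 = 116*(-18 - 216) + 864 = 116*(-234) + 864 = -27144 + 864 = -26280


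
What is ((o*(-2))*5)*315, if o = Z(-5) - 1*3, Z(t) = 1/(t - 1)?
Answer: 9975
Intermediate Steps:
Z(t) = 1/(-1 + t)
o = -19/6 (o = 1/(-1 - 5) - 1*3 = 1/(-6) - 3 = -⅙ - 3 = -19/6 ≈ -3.1667)
((o*(-2))*5)*315 = (-19/6*(-2)*5)*315 = ((19/3)*5)*315 = (95/3)*315 = 9975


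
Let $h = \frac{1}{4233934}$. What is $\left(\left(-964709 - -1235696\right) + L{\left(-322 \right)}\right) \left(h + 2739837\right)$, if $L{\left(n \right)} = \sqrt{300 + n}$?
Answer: $\frac{3143527523036315133}{4233934} + \frac{11600289028759 i \sqrt{22}}{4233934} \approx 7.4246 \cdot 10^{11} + 1.2851 \cdot 10^{7} i$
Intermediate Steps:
$h = \frac{1}{4233934} \approx 2.3619 \cdot 10^{-7}$
$\left(\left(-964709 - -1235696\right) + L{\left(-322 \right)}\right) \left(h + 2739837\right) = \left(\left(-964709 - -1235696\right) + \sqrt{300 - 322}\right) \left(\frac{1}{4233934} + 2739837\right) = \left(\left(-964709 + 1235696\right) + \sqrt{-22}\right) \frac{11600289028759}{4233934} = \left(270987 + i \sqrt{22}\right) \frac{11600289028759}{4233934} = \frac{3143527523036315133}{4233934} + \frac{11600289028759 i \sqrt{22}}{4233934}$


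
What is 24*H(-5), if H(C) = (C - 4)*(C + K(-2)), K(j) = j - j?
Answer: 1080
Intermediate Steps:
K(j) = 0
H(C) = C*(-4 + C) (H(C) = (C - 4)*(C + 0) = (-4 + C)*C = C*(-4 + C))
24*H(-5) = 24*(-5*(-4 - 5)) = 24*(-5*(-9)) = 24*45 = 1080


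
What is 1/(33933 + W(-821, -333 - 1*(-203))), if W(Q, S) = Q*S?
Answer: 1/140663 ≈ 7.1092e-6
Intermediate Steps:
1/(33933 + W(-821, -333 - 1*(-203))) = 1/(33933 - 821*(-333 - 1*(-203))) = 1/(33933 - 821*(-333 + 203)) = 1/(33933 - 821*(-130)) = 1/(33933 + 106730) = 1/140663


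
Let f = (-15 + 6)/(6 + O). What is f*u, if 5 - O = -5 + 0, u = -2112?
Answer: 1188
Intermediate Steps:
O = 10 (O = 5 - (-5 + 0) = 5 - 1*(-5) = 5 + 5 = 10)
f = -9/16 (f = (-15 + 6)/(6 + 10) = -9/16 ≈ -0.56250)
f*u = -9/16*(-2112) = 1188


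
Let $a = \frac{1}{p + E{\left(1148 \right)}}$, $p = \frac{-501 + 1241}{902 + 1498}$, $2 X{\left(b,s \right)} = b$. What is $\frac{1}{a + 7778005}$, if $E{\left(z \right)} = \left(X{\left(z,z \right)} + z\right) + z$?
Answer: $\frac{344437}{2679032708305} \approx 1.2857 \cdot 10^{-7}$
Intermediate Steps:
$X{\left(b,s \right)} = \frac{b}{2}$
$E{\left(z \right)} = \frac{5 z}{2}$ ($E{\left(z \right)} = \left(\frac{z}{2} + z\right) + z = \frac{3 z}{2} + z = \frac{5 z}{2}$)
$p = \frac{37}{120}$ ($p = \frac{1}{2400} \cdot 740 = \frac{37}{120} \approx 0.30833$)
$a = \frac{120}{344437}$ ($a = \frac{1}{\frac{37}{120} + \frac{5}{2} \cdot 1148} = \frac{1}{\frac{37}{120} + 2870} = \frac{1}{\frac{344437}{120}} = \frac{120}{344437} \approx 0.00034839$)
$\frac{1}{a + 7778005} = \frac{1}{\frac{120}{344437} + 7778005} = \frac{1}{\frac{2679032708305}{344437}} = \frac{344437}{2679032708305}$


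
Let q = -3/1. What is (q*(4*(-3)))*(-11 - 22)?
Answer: -1188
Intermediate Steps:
q = -3 (q = -3*1 = -3)
(q*(4*(-3)))*(-11 - 22) = (-12*(-3))*(-11 - 22) = -3*(-12)*(-33) = 36*(-33) = -1188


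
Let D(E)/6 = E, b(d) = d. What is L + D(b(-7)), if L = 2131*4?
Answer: 8482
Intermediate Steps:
D(E) = 6*E
L = 8524
L + D(b(-7)) = 8524 + 6*(-7) = 8524 - 42 = 8482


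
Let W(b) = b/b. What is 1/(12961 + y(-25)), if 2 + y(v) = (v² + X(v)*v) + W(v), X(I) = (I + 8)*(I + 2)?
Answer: 1/3810 ≈ 0.00026247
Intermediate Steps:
W(b) = 1
X(I) = (2 + I)*(8 + I) (X(I) = (8 + I)*(2 + I) = (2 + I)*(8 + I))
y(v) = -1 + v² + v*(16 + v² + 10*v) (y(v) = -2 + ((v² + (16 + v² + 10*v)*v) + 1) = -2 + ((v² + v*(16 + v² + 10*v)) + 1) = -2 + (1 + v² + v*(16 + v² + 10*v)) = -1 + v² + v*(16 + v² + 10*v))
1/(12961 + y(-25)) = 1/(12961 + (-1 + (-25)³ + 11*(-25)² + 16*(-25))) = 1/(12961 + (-1 - 15625 + 11*625 - 400)) = 1/(12961 + (-1 - 15625 + 6875 - 400)) = 1/(12961 - 9151) = 1/3810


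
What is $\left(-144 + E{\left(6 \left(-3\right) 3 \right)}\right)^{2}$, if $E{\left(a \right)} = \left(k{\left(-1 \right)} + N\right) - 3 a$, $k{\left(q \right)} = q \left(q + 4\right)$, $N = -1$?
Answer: $196$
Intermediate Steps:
$k{\left(q \right)} = q \left(4 + q\right)$
$E{\left(a \right)} = -4 - 3 a$ ($E{\left(a \right)} = \left(- (4 - 1) - 1\right) - 3 a = \left(\left(-1\right) 3 - 1\right) - 3 a = \left(-3 - 1\right) - 3 a = -4 - 3 a$)
$\left(-144 + E{\left(6 \left(-3\right) 3 \right)}\right)^{2} = \left(-144 - \left(4 + 3 \cdot 6 \left(-3\right) 3\right)\right)^{2} = \left(-144 - \left(4 + 3 \left(\left(-18\right) 3\right)\right)\right)^{2} = \left(-144 - -158\right)^{2} = \left(-144 + \left(-4 + 162\right)\right)^{2} = \left(-144 + 158\right)^{2} = 14^{2} = 196$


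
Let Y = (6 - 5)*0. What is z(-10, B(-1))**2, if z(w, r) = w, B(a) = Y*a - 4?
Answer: 100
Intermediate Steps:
Y = 0 (Y = 1*0 = 0)
B(a) = -4 (B(a) = 0*a - 4 = 0 - 4 = -4)
z(-10, B(-1))**2 = (-10)**2 = 100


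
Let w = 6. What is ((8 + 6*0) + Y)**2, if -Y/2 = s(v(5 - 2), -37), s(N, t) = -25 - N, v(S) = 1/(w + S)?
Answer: 274576/81 ≈ 3389.8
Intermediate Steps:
v(S) = 1/(6 + S)
Y = 452/9 (Y = -2*(-25 - 1/(6 + (5 - 2))) = -2*(-25 - 1/(6 + 3)) = -2*(-25 - 1/9) = -2*(-226/9) = 452/9 ≈ 50.222)
((8 + 6*0) + Y)**2 = ((8 + 6*0) + 452/9)**2 = ((8 + 0) + 452/9)**2 = (8 + 452/9)**2 = (524/9)**2 = 274576/81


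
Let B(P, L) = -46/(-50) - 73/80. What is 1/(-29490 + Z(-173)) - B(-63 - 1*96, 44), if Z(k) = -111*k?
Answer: -31261/4114800 ≈ -0.0075972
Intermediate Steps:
B(P, L) = 3/400 (B(P, L) = -46*(-1/50) - 73*1/80 = 23/25 - 73/80 = 3/400)
1/(-29490 + Z(-173)) - B(-63 - 1*96, 44) = 1/(-29490 - 111*(-173)) - 1*3/400 = 1/(-29490 + 19203) - 3/400 = 1/(-10287) - 3/400 = -1/10287 - 3/400 = -31261/4114800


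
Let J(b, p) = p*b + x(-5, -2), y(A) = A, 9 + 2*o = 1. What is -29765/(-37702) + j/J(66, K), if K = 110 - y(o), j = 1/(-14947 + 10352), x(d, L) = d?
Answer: 1028374908123/1302596748110 ≈ 0.78948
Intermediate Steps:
o = -4 (o = -9/2 + (½)*1 = -9/2 + ½ = -4)
j = -1/4595 (j = 1/(-4595) = -1/4595 ≈ -0.00021763)
K = 114 (K = 110 - 1*(-4) = 110 + 4 = 114)
J(b, p) = -5 + b*p (J(b, p) = p*b - 5 = b*p - 5 = -5 + b*p)
-29765/(-37702) + j/J(66, K) = -29765/(-37702) - 1/(4595*(-5 + 66*114)) = -29765*(-1/37702) - 1/(4595*(-5 + 7524)) = 29765/37702 - 1/4595/7519 = 29765/37702 - 1/4595*1/7519 = 29765/37702 - 1/34549805 = 1028374908123/1302596748110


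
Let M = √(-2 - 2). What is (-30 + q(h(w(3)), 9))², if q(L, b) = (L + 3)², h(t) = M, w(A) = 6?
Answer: 481 - 600*I ≈ 481.0 - 600.0*I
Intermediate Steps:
M = 2*I (M = √(-4) = 2*I ≈ 2.0*I)
h(t) = 2*I
q(L, b) = (3 + L)²
(-30 + q(h(w(3)), 9))² = (-30 + (3 + 2*I)²)²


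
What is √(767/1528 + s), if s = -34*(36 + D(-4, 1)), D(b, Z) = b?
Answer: 3*I*√70529806/764 ≈ 32.977*I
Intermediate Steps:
s = -1088 (s = -34*(36 - 4) = -34*32 = -1088)
√(767/1528 + s) = √(767/1528 - 1088) = √(-1661697/1528) = 3*I*√70529806/764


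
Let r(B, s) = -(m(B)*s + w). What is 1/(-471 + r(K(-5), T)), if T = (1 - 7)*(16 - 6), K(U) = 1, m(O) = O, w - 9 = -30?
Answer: -1/390 ≈ -0.0025641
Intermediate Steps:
w = -21 (w = 9 - 30 = -21)
T = -60 (T = -6*10 = -60)
r(B, s) = 21 - B*s (r(B, s) = -(B*s - 21) = -(-21 + B*s) = 21 - B*s)
1/(-471 + r(K(-5), T)) = 1/(-471 + (21 - 1*1*(-60))) = 1/(-471 + (21 + 60)) = 1/(-471 + 81) = 1/(-390) = -1/390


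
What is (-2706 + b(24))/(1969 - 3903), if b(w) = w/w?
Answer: 2705/1934 ≈ 1.3987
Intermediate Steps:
b(w) = 1
(-2706 + b(24))/(1969 - 3903) = (-2706 + 1)/(1969 - 3903) = -2705/(-1934) = -2705*(-1/1934) = 2705/1934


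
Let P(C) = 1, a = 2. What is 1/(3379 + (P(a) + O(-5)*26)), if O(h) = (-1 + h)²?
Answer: 1/4316 ≈ 0.00023170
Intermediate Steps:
1/(3379 + (P(a) + O(-5)*26)) = 1/(3379 + (1 + (-1 - 5)²*26)) = 1/(3379 + (1 + (-6)²*26)) = 1/(3379 + (1 + 36*26)) = 1/(3379 + (1 + 936)) = 1/(3379 + 937) = 1/4316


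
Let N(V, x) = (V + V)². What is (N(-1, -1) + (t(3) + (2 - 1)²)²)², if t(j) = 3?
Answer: 400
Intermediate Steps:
N(V, x) = 4*V² (N(V, x) = (2*V)² = 4*V²)
(N(-1, -1) + (t(3) + (2 - 1)²)²)² = (4*(-1)² + (3 + (2 - 1)²)²)² = (4*1 + (3 + 1²)²)² = (4 + (3 + 1)²)² = (4 + 4²)² = (4 + 16)² = 20² = 400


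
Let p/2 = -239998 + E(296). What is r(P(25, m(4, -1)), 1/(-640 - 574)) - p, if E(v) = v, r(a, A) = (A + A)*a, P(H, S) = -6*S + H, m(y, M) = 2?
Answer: 290998215/607 ≈ 4.7940e+5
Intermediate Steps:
P(H, S) = H - 6*S
r(a, A) = 2*A*a (r(a, A) = (2*A)*a = 2*A*a)
p = -479404 (p = 2*(-239998 + 296) = 2*(-239702) = -479404)
r(P(25, m(4, -1)), 1/(-640 - 574)) - p = 2*(25 - 6*2)/(-640 - 574) - 1*(-479404) = 2*(25 - 12)/(-1214) + 479404 = 2*(-1/1214)*13 + 479404 = -13/607 + 479404 = 290998215/607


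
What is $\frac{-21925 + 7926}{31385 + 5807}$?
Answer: $- \frac{13999}{37192} \approx -0.3764$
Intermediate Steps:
$\frac{-21925 + 7926}{31385 + 5807} = - \frac{13999}{37192}$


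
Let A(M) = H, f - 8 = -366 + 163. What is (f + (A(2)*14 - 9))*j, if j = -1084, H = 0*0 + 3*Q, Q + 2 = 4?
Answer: 130080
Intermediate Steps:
Q = 2 (Q = -2 + 4 = 2)
H = 6 (H = 0*0 + 3*2 = 0 + 6 = 6)
f = -195 (f = 8 + (-366 + 163) = 8 - 203 = -195)
A(M) = 6
(f + (A(2)*14 - 9))*j = (-195 + (6*14 - 9))*(-1084) = (-195 + (84 - 9))*(-1084) = (-195 + 75)*(-1084) = -120*(-1084) = 130080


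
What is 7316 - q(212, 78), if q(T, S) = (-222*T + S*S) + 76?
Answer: 48220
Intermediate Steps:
q(T, S) = 76 + S² - 222*T (q(T, S) = (-222*T + S²) + 76 = (S² - 222*T) + 76 = 76 + S² - 222*T)
7316 - q(212, 78) = 7316 - (76 + 78² - 222*212) = 7316 - (76 + 6084 - 47064) = 7316 - 1*(-40904) = 7316 + 40904 = 48220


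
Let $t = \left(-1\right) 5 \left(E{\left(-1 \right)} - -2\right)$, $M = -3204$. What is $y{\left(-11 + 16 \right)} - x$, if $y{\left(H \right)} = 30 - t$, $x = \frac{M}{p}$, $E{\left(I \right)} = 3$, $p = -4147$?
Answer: $\frac{224881}{4147} \approx 54.227$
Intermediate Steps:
$t = -25$ ($t = \left(-1\right) 5 \left(3 - -2\right) = - 5 \left(3 + 2\right) = \left(-5\right) 5 = -25$)
$x = \frac{3204}{4147}$ ($x = - \frac{3204}{-4147} = \left(-3204\right) \left(- \frac{1}{4147}\right) = \frac{3204}{4147} \approx 0.77261$)
$y{\left(H \right)} = 55$ ($y{\left(H \right)} = 30 - -25 = 30 + 25 = 55$)
$y{\left(-11 + 16 \right)} - x = 55 - \frac{3204}{4147} = \frac{224881}{4147}$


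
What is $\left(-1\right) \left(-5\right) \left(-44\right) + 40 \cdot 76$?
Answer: $2820$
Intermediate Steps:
$\left(-1\right) \left(-5\right) \left(-44\right) + 40 \cdot 76 = 5 \left(-44\right) + 3040 = -220 + 3040 = 2820$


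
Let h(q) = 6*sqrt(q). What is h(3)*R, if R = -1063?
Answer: -6378*sqrt(3) ≈ -11047.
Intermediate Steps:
h(3)*R = (6*sqrt(3))*(-1063) = -6378*sqrt(3)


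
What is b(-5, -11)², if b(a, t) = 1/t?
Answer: 1/121 ≈ 0.0082645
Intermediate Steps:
b(-5, -11)² = (1/(-11))² = (-1/11)² = 1/121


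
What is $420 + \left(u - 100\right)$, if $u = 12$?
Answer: $332$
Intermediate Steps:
$420 + \left(u - 100\right) = 420 + \left(12 - 100\right) = 420 - 88 = 332$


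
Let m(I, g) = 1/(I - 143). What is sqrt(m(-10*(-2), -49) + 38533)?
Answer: sqrt(582965634)/123 ≈ 196.30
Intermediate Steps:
m(I, g) = 1/(-143 + I)
sqrt(m(-10*(-2), -49) + 38533) = sqrt(1/(-143 - 10*(-2)) + 38533) = sqrt(1/(-143 + 20) + 38533) = sqrt(1/(-123) + 38533) = sqrt(-1/123 + 38533) = sqrt(4739558/123) = sqrt(582965634)/123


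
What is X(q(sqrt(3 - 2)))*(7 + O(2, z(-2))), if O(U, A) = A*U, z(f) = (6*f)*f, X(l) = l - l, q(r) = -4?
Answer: 0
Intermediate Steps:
X(l) = 0
z(f) = 6*f**2
X(q(sqrt(3 - 2)))*(7 + O(2, z(-2))) = 0*(7 + (6*(-2)**2)*2) = 0*(7 + (6*4)*2) = 0*(7 + 24*2) = 0*(7 + 48) = 0*55 = 0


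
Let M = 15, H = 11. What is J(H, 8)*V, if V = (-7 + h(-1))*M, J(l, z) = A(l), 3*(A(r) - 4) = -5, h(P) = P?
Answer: -280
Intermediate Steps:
A(r) = 7/3 (A(r) = 4 + (⅓)*(-5) = 4 - 5/3 = 7/3)
J(l, z) = 7/3
V = -120 (V = (-7 - 1)*15 = -8*15 = -120)
J(H, 8)*V = (7/3)*(-120) = -280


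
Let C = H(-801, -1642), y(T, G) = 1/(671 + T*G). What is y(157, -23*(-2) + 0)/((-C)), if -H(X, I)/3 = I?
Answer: -1/38880918 ≈ -2.5720e-8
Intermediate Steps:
H(X, I) = -3*I
y(T, G) = 1/(671 + G*T)
C = 4926 (C = -3*(-1642) = 4926)
y(157, -23*(-2) + 0)/((-C)) = 1/((671 + (-23*(-2) + 0)*157)*((-1*4926))) = 1/((671 + (46 + 0)*157)*(-4926)) = -1/4926/(671 + 46*157) = -1/4926/(671 + 7222) = -1/4926/7893 = (1/7893)*(-1/4926) = -1/38880918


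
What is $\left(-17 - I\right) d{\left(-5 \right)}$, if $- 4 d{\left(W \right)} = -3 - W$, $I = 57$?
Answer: $37$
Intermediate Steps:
$d{\left(W \right)} = \frac{3}{4} + \frac{W}{4}$ ($d{\left(W \right)} = - \frac{-3 - W}{4} = \frac{3}{4} + \frac{W}{4}$)
$\left(-17 - I\right) d{\left(-5 \right)} = \left(-17 - 57\right) \left(\frac{3}{4} + \frac{1}{4} \left(-5\right)\right) = \left(-17 - 57\right) \left(\frac{3}{4} - \frac{5}{4}\right) = \left(-74\right) \left(- \frac{1}{2}\right) = 37$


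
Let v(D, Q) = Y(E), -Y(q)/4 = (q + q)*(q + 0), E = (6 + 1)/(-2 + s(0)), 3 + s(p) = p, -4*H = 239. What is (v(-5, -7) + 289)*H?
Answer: -1633087/100 ≈ -16331.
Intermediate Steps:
H = -239/4 (H = -1/4*239 = -239/4 ≈ -59.750)
s(p) = -3 + p
E = -7/5 (E = (6 + 1)/(-2 + (-3 + 0)) = 7/(-2 - 3) = 7/(-5) = 7*(-1/5) = -7/5 ≈ -1.4000)
Y(q) = -8*q**2 (Y(q) = -4*(q + q)*(q + 0) = -4*2*q*q = -8*q**2)
v(D, Q) = -392/25 (v(D, Q) = -8*(-7/5)**2 = -8*49/25 = -392/25)
(v(-5, -7) + 289)*H = (-392/25 + 289)*(-239/4) = (6833/25)*(-239/4) = -1633087/100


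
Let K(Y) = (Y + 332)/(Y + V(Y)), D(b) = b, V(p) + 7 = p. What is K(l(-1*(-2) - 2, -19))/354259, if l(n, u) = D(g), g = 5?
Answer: 337/1062777 ≈ 0.00031709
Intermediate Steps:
V(p) = -7 + p
l(n, u) = 5
K(Y) = (332 + Y)/(-7 + 2*Y) (K(Y) = (Y + 332)/(Y + (-7 + Y)) = (332 + Y)/(-7 + 2*Y))
K(l(-1*(-2) - 2, -19))/354259 = ((332 + 5)/(-7 + 2*5))/354259 = (337/(-7 + 10))*(1/354259) = (337/3)*(1/354259) = 337/1062777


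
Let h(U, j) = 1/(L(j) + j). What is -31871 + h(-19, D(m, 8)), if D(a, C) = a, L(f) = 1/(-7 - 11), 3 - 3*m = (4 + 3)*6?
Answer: -7489703/235 ≈ -31871.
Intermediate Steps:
m = -13 (m = 1 - (4 + 3)*6/3 = 1 - 7*6/3 = 1 - ⅓*42 = 1 - 14 = -13)
L(f) = -1/18 (L(f) = 1/(-18) = -1/18)
h(U, j) = 1/(-1/18 + j)
-31871 + h(-19, D(m, 8)) = -31871 + 18/(-1 + 18*(-13)) = -31871 + 18/(-1 - 234) = -31871 + 18/(-235) = -31871 + 18*(-1/235) = -31871 - 18/235 = -7489703/235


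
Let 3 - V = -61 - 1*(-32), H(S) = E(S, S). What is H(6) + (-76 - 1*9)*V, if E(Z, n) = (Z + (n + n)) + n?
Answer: -2696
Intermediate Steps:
E(Z, n) = Z + 3*n (E(Z, n) = (Z + 2*n) + n = Z + 3*n)
H(S) = 4*S (H(S) = S + 3*S = 4*S)
V = 32 (V = 3 - (-61 - 1*(-32)) = 3 - (-61 + 32) = 3 - 1*(-29) = 3 + 29 = 32)
H(6) + (-76 - 1*9)*V = 4*6 + (-76 - 1*9)*32 = 24 + (-76 - 9)*32 = 24 - 85*32 = 24 - 2720 = -2696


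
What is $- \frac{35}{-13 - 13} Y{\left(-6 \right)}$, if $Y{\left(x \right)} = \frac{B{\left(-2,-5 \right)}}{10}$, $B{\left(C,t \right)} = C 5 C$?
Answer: $\frac{35}{13} \approx 2.6923$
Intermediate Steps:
$B{\left(C,t \right)} = 5 C^{2}$ ($B{\left(C,t \right)} = 5 C C = 5 C^{2}$)
$Y{\left(x \right)} = 2$ ($Y{\left(x \right)} = \frac{5 \left(-2\right)^{2}}{10} = 5 \cdot 4 \cdot \frac{1}{10} = 20 \cdot \frac{1}{10} = 2$)
$- \frac{35}{-13 - 13} Y{\left(-6 \right)} = - \frac{35}{-13 - 13} \cdot 2 = - \frac{35}{-26} \cdot 2 = \left(-35\right) \left(- \frac{1}{26}\right) 2 = \frac{35}{26} \cdot 2 = \frac{35}{13}$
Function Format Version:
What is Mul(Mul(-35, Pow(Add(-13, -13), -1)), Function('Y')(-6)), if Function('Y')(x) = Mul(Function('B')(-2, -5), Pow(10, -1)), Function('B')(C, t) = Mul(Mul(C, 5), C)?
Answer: Rational(35, 13) ≈ 2.6923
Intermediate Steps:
Function('B')(C, t) = Mul(5, Pow(C, 2)) (Function('B')(C, t) = Mul(Mul(5, C), C) = Mul(5, Pow(C, 2)))
Function('Y')(x) = 2 (Function('Y')(x) = Mul(Mul(5, Pow(-2, 2)), Pow(10, -1)) = Mul(Mul(5, 4), Rational(1, 10)) = Mul(20, Rational(1, 10)) = 2)
Mul(Mul(-35, Pow(Add(-13, -13), -1)), Function('Y')(-6)) = Mul(Mul(-35, Pow(Add(-13, -13), -1)), 2) = Mul(Mul(-35, Pow(-26, -1)), 2) = Mul(Mul(-35, Rational(-1, 26)), 2) = Mul(Rational(35, 26), 2) = Rational(35, 13)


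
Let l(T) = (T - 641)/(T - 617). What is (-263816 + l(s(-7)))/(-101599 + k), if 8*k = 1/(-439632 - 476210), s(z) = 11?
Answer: 195223159334896/75183294137365 ≈ 2.5966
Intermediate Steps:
k = -1/7326736 (k = 1/(8*(-439632 - 476210)) = (⅛)/(-915842) = (⅛)*(-1/915842) = -1/7326736 ≈ -1.3649e-7)
l(T) = (-641 + T)/(-617 + T)
(-263816 + l(s(-7)))/(-101599 + k) = (-263816 + (-641 + 11)/(-617 + 11))/(-101599 - 1/7326736) = (-263816 - 630/(-606))/(-744389050865/7326736) = (-263816 - 1/606*(-630))*(-7326736/744389050865) = (-263816 + 105/101)*(-7326736/744389050865) = -26645311/101*(-7326736/744389050865) = 195223159334896/75183294137365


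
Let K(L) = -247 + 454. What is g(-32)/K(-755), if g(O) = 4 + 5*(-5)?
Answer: -7/69 ≈ -0.10145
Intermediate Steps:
K(L) = 207
g(O) = -21 (g(O) = 4 - 25 = -21)
g(-32)/K(-755) = -21/207 = -21*1/207 = -7/69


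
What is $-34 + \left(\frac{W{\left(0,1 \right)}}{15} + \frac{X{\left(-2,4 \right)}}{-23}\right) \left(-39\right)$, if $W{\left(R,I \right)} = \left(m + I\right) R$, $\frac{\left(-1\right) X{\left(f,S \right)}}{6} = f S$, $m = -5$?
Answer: $\frac{1090}{23} \approx 47.391$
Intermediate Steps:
$X{\left(f,S \right)} = - 6 S f$ ($X{\left(f,S \right)} = - 6 f S = - 6 S f$)
$W{\left(R,I \right)} = R \left(-5 + I\right)$ ($W{\left(R,I \right)} = \left(-5 + I\right) R = R \left(-5 + I\right)$)
$-34 + \left(\frac{W{\left(0,1 \right)}}{15} + \frac{X{\left(-2,4 \right)}}{-23}\right) \left(-39\right) = -34 + \left(\frac{0 \left(-5 + 1\right)}{15} + \frac{\left(-6\right) 4 \left(-2\right)}{-23}\right) \left(-39\right) = -34 + \left(0 \left(-4\right) \frac{1}{15} + 48 \left(- \frac{1}{23}\right)\right) \left(-39\right) = -34 + \left(0 \cdot \frac{1}{15} - \frac{48}{23}\right) \left(-39\right) = -34 + \left(0 - \frac{48}{23}\right) \left(-39\right) = -34 - - \frac{1872}{23} = -34 + \frac{1872}{23} = \frac{1090}{23}$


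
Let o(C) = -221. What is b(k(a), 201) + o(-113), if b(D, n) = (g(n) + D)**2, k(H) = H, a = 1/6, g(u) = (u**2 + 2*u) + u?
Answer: 60528292669/36 ≈ 1.6813e+9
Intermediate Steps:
g(u) = u**2 + 3*u
a = 1/6 ≈ 0.16667
b(D, n) = (D + n*(3 + n))**2 (b(D, n) = (n*(3 + n) + D)**2 = (D + n*(3 + n))**2)
b(k(a), 201) + o(-113) = (1/6 + 201*(3 + 201))**2 - 221 = (1/6 + 201*204)**2 - 221 = (1/6 + 41004)**2 - 221 = (246025/6)**2 - 221 = 60528300625/36 - 221 = 60528292669/36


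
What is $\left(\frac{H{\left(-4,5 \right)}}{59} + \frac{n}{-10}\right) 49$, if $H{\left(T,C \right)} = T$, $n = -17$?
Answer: $\frac{47187}{590} \approx 79.978$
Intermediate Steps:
$\left(\frac{H{\left(-4,5 \right)}}{59} + \frac{n}{-10}\right) 49 = \left(- \frac{4}{59} - \frac{17}{-10}\right) 49 = \left(\left(-4\right) \frac{1}{59} - - \frac{17}{10}\right) 49 = \left(- \frac{4}{59} + \frac{17}{10}\right) 49 = \frac{963}{590} \cdot 49 = \frac{47187}{590}$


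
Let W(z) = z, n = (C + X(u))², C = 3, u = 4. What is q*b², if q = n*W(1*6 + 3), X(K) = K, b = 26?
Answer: 298116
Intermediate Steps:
n = 49 (n = (3 + 4)² = 7² = 49)
q = 441 (q = 49*(1*6 + 3) = 49*(6 + 3) = 49*9 = 441)
q*b² = 441*26² = 441*676 = 298116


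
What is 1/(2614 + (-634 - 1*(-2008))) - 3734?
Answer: -14891191/3988 ≈ -3734.0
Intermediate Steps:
1/(2614 + (-634 - 1*(-2008))) - 3734 = 1/(2614 + (-634 + 2008)) - 3734 = 1/(2614 + 1374) - 3734 = 1/3988 - 3734 = -14891191/3988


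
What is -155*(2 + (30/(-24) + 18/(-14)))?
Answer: 2325/28 ≈ 83.036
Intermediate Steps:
-155*(2 + (30/(-24) + 18/(-14))) = -155*(2 + (30*(-1/24) + 18*(-1/14))) = -155*(2 + (-5/4 - 9/7)) = -155*(2 - 71/28) = -155*(-15/28) = 2325/28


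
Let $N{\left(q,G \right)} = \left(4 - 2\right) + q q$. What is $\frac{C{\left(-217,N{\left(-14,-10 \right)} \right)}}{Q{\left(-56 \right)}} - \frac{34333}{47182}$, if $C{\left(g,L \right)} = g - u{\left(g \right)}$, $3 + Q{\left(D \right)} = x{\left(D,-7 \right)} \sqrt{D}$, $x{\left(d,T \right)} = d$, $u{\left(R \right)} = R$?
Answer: $- \frac{34333}{47182} \approx -0.72767$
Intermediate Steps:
$N{\left(q,G \right)} = 2 + q^{2}$ ($N{\left(q,G \right)} = \left(4 - 2\right) + q^{2} = 2 + q^{2}$)
$Q{\left(D \right)} = -3 + D^{\frac{3}{2}}$ ($Q{\left(D \right)} = -3 + D \sqrt{D} = -3 + D^{\frac{3}{2}}$)
$C{\left(g,L \right)} = 0$ ($C{\left(g,L \right)} = g - g = 0$)
$\frac{C{\left(-217,N{\left(-14,-10 \right)} \right)}}{Q{\left(-56 \right)}} - \frac{34333}{47182} = \frac{0}{-3 + \left(-56\right)^{\frac{3}{2}}} - \frac{34333}{47182} = \frac{0}{-3 - 112 i \sqrt{14}} - \frac{34333}{47182} = 0 - \frac{34333}{47182} = - \frac{34333}{47182}$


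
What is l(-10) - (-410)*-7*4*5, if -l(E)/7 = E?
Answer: -57330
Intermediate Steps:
l(E) = -7*E
l(-10) - (-410)*-7*4*5 = -7*(-10) - (-410)*-7*4*5 = 70 - (-410)*(-28*5) = 70 - (-410)*(-140) = 70 - 410*140 = 70 - 57400 = -57330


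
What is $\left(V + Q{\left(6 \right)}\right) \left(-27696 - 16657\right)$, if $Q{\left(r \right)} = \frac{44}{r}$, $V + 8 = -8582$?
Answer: $\frac{1142001044}{3} \approx 3.8067 \cdot 10^{8}$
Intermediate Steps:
$V = -8590$ ($V = -8 - 8582 = -8590$)
$\left(V + Q{\left(6 \right)}\right) \left(-27696 - 16657\right) = \left(-8590 + \frac{44}{6}\right) \left(-27696 - 16657\right) = \left(-8590 + 44 \cdot \frac{1}{6}\right) \left(-44353\right) = \left(-8590 + \frac{22}{3}\right) \left(-44353\right) = \left(- \frac{25748}{3}\right) \left(-44353\right) = \frac{1142001044}{3}$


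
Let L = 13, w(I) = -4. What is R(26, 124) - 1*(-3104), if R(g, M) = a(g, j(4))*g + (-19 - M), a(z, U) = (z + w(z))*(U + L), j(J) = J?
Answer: 12685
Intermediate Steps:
a(z, U) = (-4 + z)*(13 + U) (a(z, U) = (z - 4)*(U + 13) = (-4 + z)*(13 + U))
R(g, M) = -19 - M + g*(-68 + 17*g) (R(g, M) = (-52 - 4*4 + 13*g + 4*g)*g + (-19 - M) = (-52 - 16 + 13*g + 4*g)*g + (-19 - M) = (-68 + 17*g)*g + (-19 - M) = g*(-68 + 17*g) + (-19 - M) = -19 - M + g*(-68 + 17*g))
R(26, 124) - 1*(-3104) = (-19 - 1*124 + 17*26*(-4 + 26)) - 1*(-3104) = (-19 - 124 + 17*26*22) + 3104 = (-19 - 124 + 9724) + 3104 = 9581 + 3104 = 12685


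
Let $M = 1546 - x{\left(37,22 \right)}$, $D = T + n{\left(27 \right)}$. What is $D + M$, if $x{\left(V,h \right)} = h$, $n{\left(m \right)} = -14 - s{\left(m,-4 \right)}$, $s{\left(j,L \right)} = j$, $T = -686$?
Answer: $797$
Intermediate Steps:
$n{\left(m \right)} = -14 - m$
$D = -727$ ($D = -686 - 41 = -727$)
$M = 1524$ ($M = 1546 - 22 = 1524$)
$D + M = -727 + 1524 = 797$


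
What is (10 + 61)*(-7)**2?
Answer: 3479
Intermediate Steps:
(10 + 61)*(-7)**2 = 71*49 = 3479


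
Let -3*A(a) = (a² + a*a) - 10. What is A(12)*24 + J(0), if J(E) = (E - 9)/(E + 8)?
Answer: -17801/8 ≈ -2225.1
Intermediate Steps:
A(a) = 10/3 - 2*a²/3 (A(a) = -((a² + a*a) - 10)/3 = -((a² + a²) - 10)/3 = -(2*a² - 10)/3 = -(-10 + 2*a²)/3 = 10/3 - 2*a²/3)
J(E) = (-9 + E)/(8 + E)
A(12)*24 + J(0) = (10/3 - ⅔*12²)*24 + (-9 + 0)/(8 + 0) = (10/3 - ⅔*144)*24 - 9/8 = (10/3 - 96)*24 + (⅛)*(-9) = -278/3*24 - 9/8 = -2224 - 9/8 = -17801/8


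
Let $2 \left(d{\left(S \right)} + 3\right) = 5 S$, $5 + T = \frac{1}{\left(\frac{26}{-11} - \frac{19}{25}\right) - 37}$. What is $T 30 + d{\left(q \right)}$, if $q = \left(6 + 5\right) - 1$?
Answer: $- \frac{236767}{1839} \approx -128.75$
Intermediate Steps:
$T = - \frac{55445}{11034}$ ($T = -5 + \frac{1}{\left(\frac{26}{-11} - \frac{19}{25}\right) - 37} = -5 + \frac{1}{\left(26 \left(- \frac{1}{11}\right) - \frac{19}{25}\right) - 37} = -5 + \frac{1}{\left(- \frac{26}{11} - \frac{19}{25}\right) - 37} = -5 + \frac{1}{- \frac{859}{275} - 37} = -5 + \frac{1}{- \frac{11034}{275}} = -5 - \frac{275}{11034} = - \frac{55445}{11034} \approx -5.0249$)
$q = 10$ ($q = 11 - 1 = 10$)
$d{\left(S \right)} = -3 + \frac{5 S}{2}$
$T 30 + d{\left(q \right)} = \left(- \frac{55445}{11034}\right) 30 + \left(-3 + \frac{5}{2} \cdot 10\right) = - \frac{277225}{1839} + \left(-3 + 25\right) = - \frac{277225}{1839} + 22 = - \frac{236767}{1839}$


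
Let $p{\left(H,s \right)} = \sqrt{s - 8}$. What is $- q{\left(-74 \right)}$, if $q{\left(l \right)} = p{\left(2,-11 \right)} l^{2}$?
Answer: $- 5476 i \sqrt{19} \approx - 23869.0 i$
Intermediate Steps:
$p{\left(H,s \right)} = \sqrt{-8 + s}$
$q{\left(l \right)} = i \sqrt{19} l^{2}$ ($q{\left(l \right)} = \sqrt{-8 - 11} l^{2} = \sqrt{-19} l^{2} = i \sqrt{19} l^{2}$)
$- q{\left(-74 \right)} = - i \sqrt{19} \left(-74\right)^{2} = - i \sqrt{19} \cdot 5476 = - 5476 i \sqrt{19}$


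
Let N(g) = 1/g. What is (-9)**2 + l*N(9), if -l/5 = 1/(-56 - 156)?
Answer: 154553/1908 ≈ 81.003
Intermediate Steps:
l = 5/212 (l = -5/(-56 - 156) = -5/(-212) = -5*(-1/212) = 5/212 ≈ 0.023585)
(-9)**2 + l*N(9) = (-9)**2 + (5/212)/9 = 81 + (5/212)*(1/9) = 81 + 5/1908 = 154553/1908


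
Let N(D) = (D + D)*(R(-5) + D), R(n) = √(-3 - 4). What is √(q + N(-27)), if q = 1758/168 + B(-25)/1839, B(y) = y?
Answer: √(973372109199 - 35794251864*I*√7)/25746 ≈ 38.366 - 1.862*I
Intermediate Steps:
R(n) = I*√7 (R(n) = √(-7) = I*√7)
q = 538127/51492 (q = 1758/168 - 25/1839 = 1758*(1/168) - 25*1/1839 = 293/28 - 25/1839 = 538127/51492 ≈ 10.451)
N(D) = 2*D*(D + I*√7) (N(D) = (D + D)*(I*√7 + D) = (2*D)*(D + I*√7) = 2*D*(D + I*√7))
√(q + N(-27)) = √(538127/51492 + 2*(-27)*(-27 + I*√7)) = √(538127/51492 + (1458 - 54*I*√7)) = √(75613463/51492 - 54*I*√7)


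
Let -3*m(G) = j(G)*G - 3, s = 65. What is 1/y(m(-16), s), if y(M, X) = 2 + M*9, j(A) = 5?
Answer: 1/251 ≈ 0.0039841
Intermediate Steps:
m(G) = 1 - 5*G/3 (m(G) = -(5*G - 3)/3 = -(-3 + 5*G)/3 = 1 - 5*G/3)
y(M, X) = 2 + 9*M
1/y(m(-16), s) = 1/(2 + 9*(1 - 5/3*(-16))) = 1/(2 + 9*(1 + 80/3)) = 1/(2 + 9*(83/3)) = 1/(2 + 249) = 1/251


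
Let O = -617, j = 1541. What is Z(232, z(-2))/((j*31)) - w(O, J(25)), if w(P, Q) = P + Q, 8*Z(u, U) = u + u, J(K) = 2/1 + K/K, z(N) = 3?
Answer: 29331452/47771 ≈ 614.00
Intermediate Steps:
J(K) = 3 (J(K) = 2*1 + 1 = 2 + 1 = 3)
Z(u, U) = u/4 (Z(u, U) = (u + u)/8 = (2*u)/8 = u/4)
Z(232, z(-2))/((j*31)) - w(O, J(25)) = ((¼)*232)/((1541*31)) - (-617 + 3) = 58/47771 - 1*(-614) = 58*(1/47771) + 614 = 58/47771 + 614 = 29331452/47771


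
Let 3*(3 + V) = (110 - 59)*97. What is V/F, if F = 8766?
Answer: 823/4383 ≈ 0.18777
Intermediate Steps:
V = 1646 (V = -3 + ((110 - 59)*97)/3 = -3 + (51*97)/3 = -3 + (⅓)*4947 = -3 + 1649 = 1646)
V/F = 1646/8766 = 1646*(1/8766) = 823/4383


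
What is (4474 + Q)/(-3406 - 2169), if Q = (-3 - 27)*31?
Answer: -3544/5575 ≈ -0.63570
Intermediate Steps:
Q = -930 (Q = -30*31 = -930)
(4474 + Q)/(-3406 - 2169) = (4474 - 930)/(-3406 - 2169) = 3544/(-5575) = 3544*(-1/5575) = -3544/5575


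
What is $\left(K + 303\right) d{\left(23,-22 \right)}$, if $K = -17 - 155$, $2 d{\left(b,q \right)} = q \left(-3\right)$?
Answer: $4323$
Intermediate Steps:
$d{\left(b,q \right)} = - \frac{3 q}{2}$ ($d{\left(b,q \right)} = \frac{q \left(-3\right)}{2} = \frac{\left(-3\right) q}{2} = - \frac{3 q}{2}$)
$K = -172$ ($K = -17 - 155 = -172$)
$\left(K + 303\right) d{\left(23,-22 \right)} = \left(-172 + 303\right) \left(\left(- \frac{3}{2}\right) \left(-22\right)\right) = 131 \cdot 33 = 4323$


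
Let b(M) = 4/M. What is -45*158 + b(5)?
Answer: -35546/5 ≈ -7109.2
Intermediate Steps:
-45*158 + b(5) = -45*158 + 4/5 = -7110 + 4*(1/5) = -7110 + 4/5 = -35546/5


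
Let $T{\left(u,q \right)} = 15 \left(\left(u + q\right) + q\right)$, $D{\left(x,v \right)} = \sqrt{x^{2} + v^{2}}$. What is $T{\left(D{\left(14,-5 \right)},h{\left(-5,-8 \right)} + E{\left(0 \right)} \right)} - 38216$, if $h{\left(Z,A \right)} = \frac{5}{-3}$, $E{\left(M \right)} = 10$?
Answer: $-37966 + 15 \sqrt{221} \approx -37743.0$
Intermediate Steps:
$h{\left(Z,A \right)} = - \frac{5}{3}$ ($h{\left(Z,A \right)} = 5 \left(- \frac{1}{3}\right) = - \frac{5}{3}$)
$D{\left(x,v \right)} = \sqrt{v^{2} + x^{2}}$
$T{\left(u,q \right)} = 15 u + 30 q$ ($T{\left(u,q \right)} = 15 \left(\left(q + u\right) + q\right) = 15 \left(u + 2 q\right) = 15 u + 30 q$)
$T{\left(D{\left(14,-5 \right)},h{\left(-5,-8 \right)} + E{\left(0 \right)} \right)} - 38216 = \left(15 \sqrt{\left(-5\right)^{2} + 14^{2}} + 30 \left(- \frac{5}{3} + 10\right)\right) - 38216 = \left(15 \sqrt{25 + 196} + 30 \cdot \frac{25}{3}\right) - 38216 = \left(15 \sqrt{221} + 250\right) - 38216 = \left(250 + 15 \sqrt{221}\right) - 38216 = -37966 + 15 \sqrt{221}$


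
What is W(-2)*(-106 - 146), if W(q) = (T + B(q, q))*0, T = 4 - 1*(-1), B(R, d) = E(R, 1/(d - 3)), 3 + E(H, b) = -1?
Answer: 0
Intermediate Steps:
E(H, b) = -4 (E(H, b) = -3 - 1 = -4)
B(R, d) = -4
T = 5 (T = 4 + 1 = 5)
W(q) = 0 (W(q) = (5 - 4)*0 = 1*0 = 0)
W(-2)*(-106 - 146) = 0*(-106 - 146) = 0*(-252) = 0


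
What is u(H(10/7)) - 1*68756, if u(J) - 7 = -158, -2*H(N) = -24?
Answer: -68907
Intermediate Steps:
H(N) = 12 (H(N) = -½*(-24) = 12)
u(J) = -151 (u(J) = 7 - 158 = -151)
u(H(10/7)) - 1*68756 = -151 - 1*68756 = -151 - 68756 = -68907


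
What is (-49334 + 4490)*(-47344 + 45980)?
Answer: 61167216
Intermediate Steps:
(-49334 + 4490)*(-47344 + 45980) = -44844*(-1364) = 61167216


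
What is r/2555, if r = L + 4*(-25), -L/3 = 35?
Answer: -41/511 ≈ -0.080235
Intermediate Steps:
L = -105 (L = -3*35 = -105)
r = -205 (r = -105 + 4*(-25) = -105 - 100 = -205)
r/2555 = -205/2555 = -205*1/2555 = -41/511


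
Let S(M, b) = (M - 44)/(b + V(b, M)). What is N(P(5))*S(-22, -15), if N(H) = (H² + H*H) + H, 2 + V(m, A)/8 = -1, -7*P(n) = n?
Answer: 330/637 ≈ 0.51805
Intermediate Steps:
P(n) = -n/7
V(m, A) = -24 (V(m, A) = -16 + 8*(-1) = -16 - 8 = -24)
N(H) = H + 2*H² (N(H) = (H² + H²) + H = 2*H² + H = H + 2*H²)
S(M, b) = (-44 + M)/(-24 + b) (S(M, b) = (M - 44)/(b - 24) = (-44 + M)/(-24 + b))
N(P(5))*S(-22, -15) = ((-⅐*5)*(1 + 2*(-⅐*5)))*((-44 - 22)/(-24 - 15)) = (-5*(1 + 2*(-5/7))/7)*(-66/(-39)) = (-5*(1 - 10/7)/7)*(-1/39*(-66)) = -5/7*(-3/7)*(22/13) = (15/49)*(22/13) = 330/637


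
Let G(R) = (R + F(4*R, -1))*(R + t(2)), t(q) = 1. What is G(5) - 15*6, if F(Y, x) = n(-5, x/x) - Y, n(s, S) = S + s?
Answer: -204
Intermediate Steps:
F(Y, x) = -4 - Y (F(Y, x) = (x/x - 5) - Y = (1 - 5) - Y = -4 - Y)
G(R) = (1 + R)*(-4 - 3*R) (G(R) = (R + (-4 - 4*R))*(R + 1) = (R + (-4 - 4*R))*(1 + R) = (-4 - 3*R)*(1 + R) = (1 + R)*(-4 - 3*R))
G(5) - 15*6 = (-4 - 7*5 - 3*5**2) - 15*6 = (-4 - 35 - 3*25) - 90 = (-4 - 35 - 75) - 90 = -114 - 90 = -204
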